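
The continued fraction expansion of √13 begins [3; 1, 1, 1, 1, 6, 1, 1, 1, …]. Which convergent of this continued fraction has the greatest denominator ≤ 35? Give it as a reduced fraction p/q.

List convergents until the denominator exceeds the bound:
a_0 = 3: 3/1  (≤ bound)
a_1 = 1: 4/1  (≤ bound)
a_2 = 1: 7/2  (≤ bound)
a_3 = 1: 11/3  (≤ bound)
a_4 = 1: 18/5  (≤ bound)
a_5 = 6: 119/33  (≤ bound)
a_6 = 1: 137/38  (> 35, stop)

119/33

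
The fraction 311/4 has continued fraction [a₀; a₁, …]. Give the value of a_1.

⌊311/4⌋ = 77, remainder 3
⌊4/3⌋ = 1, remainder 1

1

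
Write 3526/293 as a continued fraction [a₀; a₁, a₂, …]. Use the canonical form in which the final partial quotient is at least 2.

[12; 29, 3, 3]

⌊3526/293⌋ = 12, remainder 10
⌊293/10⌋ = 29, remainder 3
⌊10/3⌋ = 3, remainder 1
⌊3/1⌋ = 3, remainder 0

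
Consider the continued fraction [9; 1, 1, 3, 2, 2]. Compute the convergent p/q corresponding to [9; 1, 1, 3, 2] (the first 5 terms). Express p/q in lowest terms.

153/16

Starting at the tail and folding back:
Start with 2.
3 + 1/(2/1) = 3 + 1/2 = 7/2
1 + 1/(7/2) = 1 + 2/7 = 9/7
1 + 1/(9/7) = 1 + 7/9 = 16/9
9 + 1/(16/9) = 9 + 9/16 = 153/16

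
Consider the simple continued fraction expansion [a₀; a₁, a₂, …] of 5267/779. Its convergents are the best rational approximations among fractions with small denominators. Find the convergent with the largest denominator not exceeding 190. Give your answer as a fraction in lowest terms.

453/67

a_0 = 6: 6/1  (≤ bound)
a_1 = 1: 7/1  (≤ bound)
a_2 = 3: 27/4  (≤ bound)
a_3 = 5: 142/21  (≤ bound)
a_4 = 3: 453/67  (≤ bound)
a_5 = 5: 2407/356  (> 190, stop)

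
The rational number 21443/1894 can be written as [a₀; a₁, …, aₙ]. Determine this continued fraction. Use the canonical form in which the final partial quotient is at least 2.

[11; 3, 9, 11, 6]

Repeatedly divide and take the remainder:
⌊21443/1894⌋ = 11, remainder 609
⌊1894/609⌋ = 3, remainder 67
⌊609/67⌋ = 9, remainder 6
⌊67/6⌋ = 11, remainder 1
⌊6/1⌋ = 6, remainder 0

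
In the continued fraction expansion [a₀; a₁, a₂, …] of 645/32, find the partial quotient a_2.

⌊645/32⌋ = 20, remainder 5
⌊32/5⌋ = 6, remainder 2
⌊5/2⌋ = 2, remainder 1

2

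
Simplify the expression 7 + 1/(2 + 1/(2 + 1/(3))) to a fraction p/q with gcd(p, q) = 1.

a_0 = 7: 7/1
a_1 = 2: 15/2
a_2 = 2: 37/5
a_3 = 3: 126/17

126/17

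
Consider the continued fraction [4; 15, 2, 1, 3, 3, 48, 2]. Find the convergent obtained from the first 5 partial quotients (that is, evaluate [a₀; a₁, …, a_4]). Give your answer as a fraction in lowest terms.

Collapse the nested fraction from the inside out:
Start with 3.
1 + 1/(3/1) = 1 + 1/3 = 4/3
2 + 1/(4/3) = 2 + 3/4 = 11/4
15 + 1/(11/4) = 15 + 4/11 = 169/11
4 + 1/(169/11) = 4 + 11/169 = 687/169

687/169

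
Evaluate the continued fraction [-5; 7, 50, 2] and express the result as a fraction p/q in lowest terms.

-3444/709

a_0 = -5: -5/1
a_1 = 7: -34/7
a_2 = 50: -1705/351
a_3 = 2: -3444/709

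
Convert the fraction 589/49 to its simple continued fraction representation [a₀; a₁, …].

[12; 49]

Repeatedly divide and take the remainder:
589 = 12·49 + 1, so a_0 = 12
49 = 49·1 + 0, so a_1 = 49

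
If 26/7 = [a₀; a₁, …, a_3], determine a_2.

2

⌊26/7⌋ = 3, remainder 5
⌊7/5⌋ = 1, remainder 2
⌊5/2⌋ = 2, remainder 1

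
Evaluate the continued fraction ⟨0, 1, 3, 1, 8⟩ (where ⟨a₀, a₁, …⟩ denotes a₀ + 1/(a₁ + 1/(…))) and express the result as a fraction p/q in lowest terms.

35/44

Collapse the nested fraction from the inside out:
Start with 8.
1 + 1/(8/1) = 1 + 1/8 = 9/8
3 + 1/(9/8) = 3 + 8/9 = 35/9
1 + 1/(35/9) = 1 + 9/35 = 44/35
0 + 1/(44/35) = 0 + 35/44 = 35/44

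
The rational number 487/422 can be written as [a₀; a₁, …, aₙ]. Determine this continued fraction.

[1; 6, 2, 32]

Run the Euclidean algorithm, recording each quotient:
487 ÷ 422 → quotient 1, remainder 65
422 ÷ 65 → quotient 6, remainder 32
65 ÷ 32 → quotient 2, remainder 1
32 ÷ 1 → quotient 32, remainder 0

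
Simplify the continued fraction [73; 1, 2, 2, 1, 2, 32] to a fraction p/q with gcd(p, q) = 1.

Start with 32.
2 + 1/(32/1) = 2 + 1/32 = 65/32
1 + 1/(65/32) = 1 + 32/65 = 97/65
2 + 1/(97/65) = 2 + 65/97 = 259/97
2 + 1/(259/97) = 2 + 97/259 = 615/259
1 + 1/(615/259) = 1 + 259/615 = 874/615
73 + 1/(874/615) = 73 + 615/874 = 64417/874

64417/874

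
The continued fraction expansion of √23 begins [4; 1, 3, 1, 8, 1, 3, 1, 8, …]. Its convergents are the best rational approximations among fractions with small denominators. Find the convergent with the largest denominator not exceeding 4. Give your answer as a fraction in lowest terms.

19/4

a_0 = 4: 4/1  (≤ bound)
a_1 = 1: 5/1  (≤ bound)
a_2 = 3: 19/4  (≤ bound)
a_3 = 1: 24/5  (> 4, stop)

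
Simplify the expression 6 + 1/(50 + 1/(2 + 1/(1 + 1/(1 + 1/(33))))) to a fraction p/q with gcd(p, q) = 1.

Collapse the nested fraction from the inside out:
Start with 33.
1 + 1/(33/1) = 1 + 1/33 = 34/33
1 + 1/(34/33) = 1 + 33/34 = 67/34
2 + 1/(67/34) = 2 + 34/67 = 168/67
50 + 1/(168/67) = 50 + 67/168 = 8467/168
6 + 1/(8467/168) = 6 + 168/8467 = 50970/8467

50970/8467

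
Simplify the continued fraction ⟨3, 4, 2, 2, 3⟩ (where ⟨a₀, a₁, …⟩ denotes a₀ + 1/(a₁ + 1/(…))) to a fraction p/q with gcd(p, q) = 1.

242/75

Start with 3.
2 + 1/(3/1) = 2 + 1/3 = 7/3
2 + 1/(7/3) = 2 + 3/7 = 17/7
4 + 1/(17/7) = 4 + 7/17 = 75/17
3 + 1/(75/17) = 3 + 17/75 = 242/75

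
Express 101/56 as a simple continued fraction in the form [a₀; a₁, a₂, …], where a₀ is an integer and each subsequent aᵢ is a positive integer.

Apply division with remainder until the remainder is 0:
⌊101/56⌋ = 1, remainder 45
⌊56/45⌋ = 1, remainder 11
⌊45/11⌋ = 4, remainder 1
⌊11/1⌋ = 11, remainder 0

[1; 1, 4, 11]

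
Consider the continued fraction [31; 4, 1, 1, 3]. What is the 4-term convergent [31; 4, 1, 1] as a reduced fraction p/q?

Start with 1.
1 + 1/(1/1) = 1 + 1/1 = 2/1
4 + 1/(2/1) = 4 + 1/2 = 9/2
31 + 1/(9/2) = 31 + 2/9 = 281/9

281/9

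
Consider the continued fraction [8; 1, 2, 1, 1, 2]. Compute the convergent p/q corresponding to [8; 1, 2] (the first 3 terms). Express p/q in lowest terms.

26/3

Start with 2.
1 + 1/(2/1) = 1 + 1/2 = 3/2
8 + 1/(3/2) = 8 + 2/3 = 26/3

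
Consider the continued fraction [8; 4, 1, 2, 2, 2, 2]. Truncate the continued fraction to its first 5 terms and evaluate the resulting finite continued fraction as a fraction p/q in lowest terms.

Work from the innermost term outward:
Start with 2.
2 + 1/(2/1) = 2 + 1/2 = 5/2
1 + 1/(5/2) = 1 + 2/5 = 7/5
4 + 1/(7/5) = 4 + 5/7 = 33/7
8 + 1/(33/7) = 8 + 7/33 = 271/33

271/33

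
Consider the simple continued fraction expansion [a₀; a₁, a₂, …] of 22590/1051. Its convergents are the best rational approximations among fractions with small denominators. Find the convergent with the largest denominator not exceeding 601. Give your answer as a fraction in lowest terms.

1741/81

List convergents until the denominator exceeds the bound:
a_0 = 21: 21/1  (≤ bound)
a_1 = 2: 43/2  (≤ bound)
a_2 = 39: 1698/79  (≤ bound)
a_3 = 1: 1741/81  (≤ bound)
a_4 = 12: 22590/1051  (> 601, stop)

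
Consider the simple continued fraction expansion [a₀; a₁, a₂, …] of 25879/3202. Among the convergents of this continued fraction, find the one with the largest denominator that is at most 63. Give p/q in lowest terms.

List convergents until the denominator exceeds the bound:
a_0 = 8: 8/1  (≤ bound)
a_1 = 12: 97/12  (≤ bound)
a_2 = 5: 493/61  (≤ bound)
a_3 = 1: 590/73  (> 63, stop)

493/61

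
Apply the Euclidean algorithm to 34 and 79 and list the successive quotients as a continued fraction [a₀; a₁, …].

[0; 2, 3, 11]

Apply division with remainder until the remainder is 0:
34 ÷ 79 → quotient 0, remainder 34
79 ÷ 34 → quotient 2, remainder 11
34 ÷ 11 → quotient 3, remainder 1
11 ÷ 1 → quotient 11, remainder 0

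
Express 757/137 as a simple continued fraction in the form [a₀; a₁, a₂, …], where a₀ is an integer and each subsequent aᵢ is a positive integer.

⌊757/137⌋ = 5, remainder 72
⌊137/72⌋ = 1, remainder 65
⌊72/65⌋ = 1, remainder 7
⌊65/7⌋ = 9, remainder 2
⌊7/2⌋ = 3, remainder 1
⌊2/1⌋ = 2, remainder 0

[5; 1, 1, 9, 3, 2]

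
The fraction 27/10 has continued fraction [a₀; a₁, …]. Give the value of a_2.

2

Apply division with remainder until the remainder is 0:
27 ÷ 10 → quotient 2, remainder 7
10 ÷ 7 → quotient 1, remainder 3
7 ÷ 3 → quotient 2, remainder 1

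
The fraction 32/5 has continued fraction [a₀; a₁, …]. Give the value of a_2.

32 = 6·5 + 2, so a_0 = 6
5 = 2·2 + 1, so a_1 = 2
2 = 2·1 + 0, so a_2 = 2

2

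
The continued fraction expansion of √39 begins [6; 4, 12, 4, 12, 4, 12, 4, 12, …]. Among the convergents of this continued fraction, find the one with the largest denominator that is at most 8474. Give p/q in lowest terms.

15294/2449

a_0 = 6: 6/1  (≤ bound)
a_1 = 4: 25/4  (≤ bound)
a_2 = 12: 306/49  (≤ bound)
a_3 = 4: 1249/200  (≤ bound)
a_4 = 12: 15294/2449  (≤ bound)
a_5 = 4: 62425/9996  (> 8474, stop)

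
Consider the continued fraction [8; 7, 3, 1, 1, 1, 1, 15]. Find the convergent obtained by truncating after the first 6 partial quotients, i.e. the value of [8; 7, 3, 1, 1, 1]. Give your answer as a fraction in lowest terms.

a_0 = 8: 8/1
a_1 = 7: 57/7
a_2 = 3: 179/22
a_3 = 1: 236/29
a_4 = 1: 415/51
a_5 = 1: 651/80

651/80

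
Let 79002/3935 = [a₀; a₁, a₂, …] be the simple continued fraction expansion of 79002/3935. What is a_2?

Repeatedly divide and take the remainder:
⌊79002/3935⌋ = 20, remainder 302
⌊3935/302⌋ = 13, remainder 9
⌊302/9⌋ = 33, remainder 5

33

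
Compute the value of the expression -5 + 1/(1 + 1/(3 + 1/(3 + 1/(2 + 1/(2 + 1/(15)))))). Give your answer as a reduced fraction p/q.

Collapse the nested fraction from the inside out:
Start with 15.
2 + 1/(15/1) = 2 + 1/15 = 31/15
2 + 1/(31/15) = 2 + 15/31 = 77/31
3 + 1/(77/31) = 3 + 31/77 = 262/77
3 + 1/(262/77) = 3 + 77/262 = 863/262
1 + 1/(863/262) = 1 + 262/863 = 1125/863
-5 + 1/(1125/863) = -5 + 863/1125 = -4762/1125

-4762/1125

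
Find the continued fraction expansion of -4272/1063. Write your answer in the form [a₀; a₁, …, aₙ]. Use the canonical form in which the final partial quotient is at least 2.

Run the Euclidean algorithm, recording each quotient:
-4272 = -5·1063 + 1043, so a_0 = -5
1063 = 1·1043 + 20, so a_1 = 1
1043 = 52·20 + 3, so a_2 = 52
20 = 6·3 + 2, so a_3 = 6
3 = 1·2 + 1, so a_4 = 1
2 = 2·1 + 0, so a_5 = 2

[-5; 1, 52, 6, 1, 2]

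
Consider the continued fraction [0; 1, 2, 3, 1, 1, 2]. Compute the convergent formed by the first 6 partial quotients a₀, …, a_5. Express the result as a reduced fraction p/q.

16/23

Build up convergents one term at a time:
a_0 = 0: 0/1
a_1 = 1: 1/1
a_2 = 2: 2/3
a_3 = 3: 7/10
a_4 = 1: 9/13
a_5 = 1: 16/23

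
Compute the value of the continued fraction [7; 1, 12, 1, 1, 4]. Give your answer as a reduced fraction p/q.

967/122

Use the convergent recurrence hₖ = aₖ·hₖ₋₁ + hₖ₋₂ (and likewise for the denominators kₖ):
a_0 = 7: 7/1
a_1 = 1: 8/1
a_2 = 12: 103/13
a_3 = 1: 111/14
a_4 = 1: 214/27
a_5 = 4: 967/122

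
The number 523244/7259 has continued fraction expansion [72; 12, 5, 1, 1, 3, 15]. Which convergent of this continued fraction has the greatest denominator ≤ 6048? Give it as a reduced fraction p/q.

a_0 = 72: 72/1  (≤ bound)
a_1 = 12: 865/12  (≤ bound)
a_2 = 5: 4397/61  (≤ bound)
a_3 = 1: 5262/73  (≤ bound)
a_4 = 1: 9659/134  (≤ bound)
a_5 = 3: 34239/475  (≤ bound)
a_6 = 15: 523244/7259  (> 6048, stop)

34239/475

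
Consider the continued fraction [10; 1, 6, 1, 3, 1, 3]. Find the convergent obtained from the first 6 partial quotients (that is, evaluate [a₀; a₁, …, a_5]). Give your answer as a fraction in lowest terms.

424/39

a_0 = 10: 10/1
a_1 = 1: 11/1
a_2 = 6: 76/7
a_3 = 1: 87/8
a_4 = 3: 337/31
a_5 = 1: 424/39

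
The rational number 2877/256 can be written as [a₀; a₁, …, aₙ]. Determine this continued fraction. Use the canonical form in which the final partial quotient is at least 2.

[11; 4, 5, 12]

⌊2877/256⌋ = 11, remainder 61
⌊256/61⌋ = 4, remainder 12
⌊61/12⌋ = 5, remainder 1
⌊12/1⌋ = 12, remainder 0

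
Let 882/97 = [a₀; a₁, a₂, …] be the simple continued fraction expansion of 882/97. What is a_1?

10

⌊882/97⌋ = 9, remainder 9
⌊97/9⌋ = 10, remainder 7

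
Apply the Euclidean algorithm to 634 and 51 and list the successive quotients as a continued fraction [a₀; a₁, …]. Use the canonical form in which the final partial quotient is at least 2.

634 ÷ 51 → quotient 12, remainder 22
51 ÷ 22 → quotient 2, remainder 7
22 ÷ 7 → quotient 3, remainder 1
7 ÷ 1 → quotient 7, remainder 0

[12; 2, 3, 7]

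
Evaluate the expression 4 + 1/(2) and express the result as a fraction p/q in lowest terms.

Build up convergents one term at a time:
a_0 = 4: 4/1
a_1 = 2: 9/2

9/2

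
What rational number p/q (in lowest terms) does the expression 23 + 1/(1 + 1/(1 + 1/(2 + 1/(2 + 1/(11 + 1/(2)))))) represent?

6745/286

Starting at the tail and folding back:
Start with 2.
11 + 1/(2/1) = 11 + 1/2 = 23/2
2 + 1/(23/2) = 2 + 2/23 = 48/23
2 + 1/(48/23) = 2 + 23/48 = 119/48
1 + 1/(119/48) = 1 + 48/119 = 167/119
1 + 1/(167/119) = 1 + 119/167 = 286/167
23 + 1/(286/167) = 23 + 167/286 = 6745/286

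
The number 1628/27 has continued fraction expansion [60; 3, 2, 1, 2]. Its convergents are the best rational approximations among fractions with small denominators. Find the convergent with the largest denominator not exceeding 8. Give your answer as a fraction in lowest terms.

422/7

List convergents until the denominator exceeds the bound:
a_0 = 60: 60/1  (≤ bound)
a_1 = 3: 181/3  (≤ bound)
a_2 = 2: 422/7  (≤ bound)
a_3 = 1: 603/10  (> 8, stop)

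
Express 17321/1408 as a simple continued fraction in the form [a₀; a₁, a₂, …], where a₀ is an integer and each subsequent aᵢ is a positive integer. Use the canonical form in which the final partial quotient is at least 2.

[12; 3, 3, 5, 8, 1, 2]

Apply division with remainder until the remainder is 0:
17321 = 12·1408 + 425, so a_0 = 12
1408 = 3·425 + 133, so a_1 = 3
425 = 3·133 + 26, so a_2 = 3
133 = 5·26 + 3, so a_3 = 5
26 = 8·3 + 2, so a_4 = 8
3 = 1·2 + 1, so a_5 = 1
2 = 2·1 + 0, so a_6 = 2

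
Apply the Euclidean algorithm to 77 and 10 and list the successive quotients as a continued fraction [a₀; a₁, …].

Repeatedly divide and take the remainder:
⌊77/10⌋ = 7, remainder 7
⌊10/7⌋ = 1, remainder 3
⌊7/3⌋ = 2, remainder 1
⌊3/1⌋ = 3, remainder 0

[7; 1, 2, 3]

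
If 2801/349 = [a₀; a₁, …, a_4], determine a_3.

⌊2801/349⌋ = 8, remainder 9
⌊349/9⌋ = 38, remainder 7
⌊9/7⌋ = 1, remainder 2
⌊7/2⌋ = 3, remainder 1

3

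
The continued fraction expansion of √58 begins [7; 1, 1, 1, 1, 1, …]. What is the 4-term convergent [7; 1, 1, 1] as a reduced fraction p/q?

Start with 1.
1 + 1/(1/1) = 1 + 1/1 = 2/1
1 + 1/(2/1) = 1 + 1/2 = 3/2
7 + 1/(3/2) = 7 + 2/3 = 23/3

23/3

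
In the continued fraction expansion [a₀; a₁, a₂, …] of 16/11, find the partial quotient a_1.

2

Apply division with remainder until the remainder is 0:
⌊16/11⌋ = 1, remainder 5
⌊11/5⌋ = 2, remainder 1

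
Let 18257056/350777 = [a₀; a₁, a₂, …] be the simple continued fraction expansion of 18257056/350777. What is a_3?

2

Run the Euclidean algorithm, recording each quotient:
18257056 = 52·350777 + 16652, so a_0 = 52
350777 = 21·16652 + 1085, so a_1 = 21
16652 = 15·1085 + 377, so a_2 = 15
1085 = 2·377 + 331, so a_3 = 2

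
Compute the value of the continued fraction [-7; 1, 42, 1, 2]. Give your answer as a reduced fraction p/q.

Start with 2.
1 + 1/(2/1) = 1 + 1/2 = 3/2
42 + 1/(3/2) = 42 + 2/3 = 128/3
1 + 1/(128/3) = 1 + 3/128 = 131/128
-7 + 1/(131/128) = -7 + 128/131 = -789/131

-789/131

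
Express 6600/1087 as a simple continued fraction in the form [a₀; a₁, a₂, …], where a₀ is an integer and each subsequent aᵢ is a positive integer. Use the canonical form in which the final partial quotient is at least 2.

6600 ÷ 1087 → quotient 6, remainder 78
1087 ÷ 78 → quotient 13, remainder 73
78 ÷ 73 → quotient 1, remainder 5
73 ÷ 5 → quotient 14, remainder 3
5 ÷ 3 → quotient 1, remainder 2
3 ÷ 2 → quotient 1, remainder 1
2 ÷ 1 → quotient 2, remainder 0

[6; 13, 1, 14, 1, 1, 2]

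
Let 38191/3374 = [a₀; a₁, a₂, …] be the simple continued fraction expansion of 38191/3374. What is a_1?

3

38191 ÷ 3374 → quotient 11, remainder 1077
3374 ÷ 1077 → quotient 3, remainder 143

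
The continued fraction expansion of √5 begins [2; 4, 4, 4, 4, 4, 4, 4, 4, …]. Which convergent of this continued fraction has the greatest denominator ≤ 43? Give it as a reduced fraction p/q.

a_0 = 2: 2/1  (≤ bound)
a_1 = 4: 9/4  (≤ bound)
a_2 = 4: 38/17  (≤ bound)
a_3 = 4: 161/72  (> 43, stop)

38/17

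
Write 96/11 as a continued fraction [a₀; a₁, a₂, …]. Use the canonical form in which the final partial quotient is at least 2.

Repeatedly divide and take the remainder:
⌊96/11⌋ = 8, remainder 8
⌊11/8⌋ = 1, remainder 3
⌊8/3⌋ = 2, remainder 2
⌊3/2⌋ = 1, remainder 1
⌊2/1⌋ = 2, remainder 0

[8; 1, 2, 1, 2]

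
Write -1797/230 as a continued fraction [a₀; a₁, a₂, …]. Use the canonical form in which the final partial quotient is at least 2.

Apply division with remainder until the remainder is 0:
⌊-1797/230⌋ = -8, remainder 43
⌊230/43⌋ = 5, remainder 15
⌊43/15⌋ = 2, remainder 13
⌊15/13⌋ = 1, remainder 2
⌊13/2⌋ = 6, remainder 1
⌊2/1⌋ = 2, remainder 0

[-8; 5, 2, 1, 6, 2]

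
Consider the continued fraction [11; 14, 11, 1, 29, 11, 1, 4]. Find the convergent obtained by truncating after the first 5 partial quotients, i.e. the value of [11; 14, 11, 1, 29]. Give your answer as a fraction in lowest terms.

Use the convergent recurrence hₖ = aₖ·hₖ₋₁ + hₖ₋₂ (and likewise for the denominators kₖ):
a_0 = 11: 11/1
a_1 = 14: 155/14
a_2 = 11: 1716/155
a_3 = 1: 1871/169
a_4 = 29: 55975/5056

55975/5056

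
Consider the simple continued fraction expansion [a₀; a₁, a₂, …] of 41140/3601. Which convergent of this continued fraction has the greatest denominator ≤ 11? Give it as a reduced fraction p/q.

80/7

a_0 = 11: 11/1  (≤ bound)
a_1 = 2: 23/2  (≤ bound)
a_2 = 2: 57/5  (≤ bound)
a_3 = 1: 80/7  (≤ bound)
a_4 = 4: 377/33  (> 11, stop)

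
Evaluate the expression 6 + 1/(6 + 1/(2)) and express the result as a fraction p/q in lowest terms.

80/13

Build up convergents one term at a time:
a_0 = 6: 6/1
a_1 = 6: 37/6
a_2 = 2: 80/13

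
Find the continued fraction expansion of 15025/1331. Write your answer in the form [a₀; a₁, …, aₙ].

[11; 3, 2, 6, 1, 7, 1, 2]

15025 = 11·1331 + 384, so a_0 = 11
1331 = 3·384 + 179, so a_1 = 3
384 = 2·179 + 26, so a_2 = 2
179 = 6·26 + 23, so a_3 = 6
26 = 1·23 + 3, so a_4 = 1
23 = 7·3 + 2, so a_5 = 7
3 = 1·2 + 1, so a_6 = 1
2 = 2·1 + 0, so a_7 = 2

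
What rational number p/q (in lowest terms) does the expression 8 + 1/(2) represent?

a_0 = 8: 8/1
a_1 = 2: 17/2

17/2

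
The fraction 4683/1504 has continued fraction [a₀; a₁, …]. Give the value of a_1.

8

Run the Euclidean algorithm, recording each quotient:
4683 = 3·1504 + 171, so a_0 = 3
1504 = 8·171 + 136, so a_1 = 8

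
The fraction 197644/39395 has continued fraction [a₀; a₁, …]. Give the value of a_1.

58

Apply division with remainder until the remainder is 0:
197644 ÷ 39395 → quotient 5, remainder 669
39395 ÷ 669 → quotient 58, remainder 593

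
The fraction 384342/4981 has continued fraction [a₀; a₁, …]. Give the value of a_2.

384342 ÷ 4981 → quotient 77, remainder 805
4981 ÷ 805 → quotient 6, remainder 151
805 ÷ 151 → quotient 5, remainder 50

5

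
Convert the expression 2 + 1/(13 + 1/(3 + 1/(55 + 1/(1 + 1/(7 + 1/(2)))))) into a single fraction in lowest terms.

Build up convergents one term at a time:
a_0 = 2: 2/1
a_1 = 13: 27/13
a_2 = 3: 83/40
a_3 = 55: 4592/2213
a_4 = 1: 4675/2253
a_5 = 7: 37317/17984
a_6 = 2: 79309/38221

79309/38221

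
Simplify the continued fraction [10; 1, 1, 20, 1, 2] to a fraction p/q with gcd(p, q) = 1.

1335/127

Start with 2.
1 + 1/(2/1) = 1 + 1/2 = 3/2
20 + 1/(3/2) = 20 + 2/3 = 62/3
1 + 1/(62/3) = 1 + 3/62 = 65/62
1 + 1/(65/62) = 1 + 62/65 = 127/65
10 + 1/(127/65) = 10 + 65/127 = 1335/127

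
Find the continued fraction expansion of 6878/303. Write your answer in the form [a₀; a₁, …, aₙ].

[22; 1, 2, 3, 30]

Run the Euclidean algorithm, recording each quotient:
6878 = 22·303 + 212, so a_0 = 22
303 = 1·212 + 91, so a_1 = 1
212 = 2·91 + 30, so a_2 = 2
91 = 3·30 + 1, so a_3 = 3
30 = 30·1 + 0, so a_4 = 30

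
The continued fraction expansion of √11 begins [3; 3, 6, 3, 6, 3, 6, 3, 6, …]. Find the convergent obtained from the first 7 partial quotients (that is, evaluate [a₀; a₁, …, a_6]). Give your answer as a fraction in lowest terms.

Compute successive convergents:
a_0 = 3: 3/1
a_1 = 3: 10/3
a_2 = 6: 63/19
a_3 = 3: 199/60
a_4 = 6: 1257/379
a_5 = 3: 3970/1197
a_6 = 6: 25077/7561

25077/7561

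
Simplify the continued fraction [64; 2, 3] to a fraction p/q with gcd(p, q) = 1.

451/7

Start with 3.
2 + 1/(3/1) = 2 + 1/3 = 7/3
64 + 1/(7/3) = 64 + 3/7 = 451/7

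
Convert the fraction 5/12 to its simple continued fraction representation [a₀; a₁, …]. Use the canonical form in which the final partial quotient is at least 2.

Repeatedly divide and take the remainder:
5 ÷ 12 → quotient 0, remainder 5
12 ÷ 5 → quotient 2, remainder 2
5 ÷ 2 → quotient 2, remainder 1
2 ÷ 1 → quotient 2, remainder 0

[0; 2, 2, 2]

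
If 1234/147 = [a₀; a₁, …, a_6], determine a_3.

Apply division with remainder until the remainder is 0:
⌊1234/147⌋ = 8, remainder 58
⌊147/58⌋ = 2, remainder 31
⌊58/31⌋ = 1, remainder 27
⌊31/27⌋ = 1, remainder 4

1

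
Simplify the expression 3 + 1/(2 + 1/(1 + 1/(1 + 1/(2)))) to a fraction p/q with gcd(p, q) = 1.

44/13

Start with 2.
1 + 1/(2/1) = 1 + 1/2 = 3/2
1 + 1/(3/2) = 1 + 2/3 = 5/3
2 + 1/(5/3) = 2 + 3/5 = 13/5
3 + 1/(13/5) = 3 + 5/13 = 44/13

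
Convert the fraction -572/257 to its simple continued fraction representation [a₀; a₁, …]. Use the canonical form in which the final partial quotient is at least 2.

[-3; 1, 3, 2, 3, 8]

Repeatedly divide and take the remainder:
-572 = -3·257 + 199, so a_0 = -3
257 = 1·199 + 58, so a_1 = 1
199 = 3·58 + 25, so a_2 = 3
58 = 2·25 + 8, so a_3 = 2
25 = 3·8 + 1, so a_4 = 3
8 = 8·1 + 0, so a_5 = 8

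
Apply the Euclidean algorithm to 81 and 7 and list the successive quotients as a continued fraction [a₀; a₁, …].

[11; 1, 1, 3]

81 ÷ 7 → quotient 11, remainder 4
7 ÷ 4 → quotient 1, remainder 3
4 ÷ 3 → quotient 1, remainder 1
3 ÷ 1 → quotient 3, remainder 0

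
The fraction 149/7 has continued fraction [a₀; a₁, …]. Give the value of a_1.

3

Apply division with remainder until the remainder is 0:
149 ÷ 7 → quotient 21, remainder 2
7 ÷ 2 → quotient 3, remainder 1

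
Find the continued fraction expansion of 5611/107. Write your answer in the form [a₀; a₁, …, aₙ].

[52; 2, 3, 1, 1, 1, 1, 2]

⌊5611/107⌋ = 52, remainder 47
⌊107/47⌋ = 2, remainder 13
⌊47/13⌋ = 3, remainder 8
⌊13/8⌋ = 1, remainder 5
⌊8/5⌋ = 1, remainder 3
⌊5/3⌋ = 1, remainder 2
⌊3/2⌋ = 1, remainder 1
⌊2/1⌋ = 2, remainder 0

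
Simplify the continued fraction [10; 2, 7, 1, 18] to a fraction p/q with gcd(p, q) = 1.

3361/321

Start with 18.
1 + 1/(18/1) = 1 + 1/18 = 19/18
7 + 1/(19/18) = 7 + 18/19 = 151/19
2 + 1/(151/19) = 2 + 19/151 = 321/151
10 + 1/(321/151) = 10 + 151/321 = 3361/321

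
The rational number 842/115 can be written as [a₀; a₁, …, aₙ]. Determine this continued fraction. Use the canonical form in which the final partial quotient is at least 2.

842 = 7·115 + 37, so a_0 = 7
115 = 3·37 + 4, so a_1 = 3
37 = 9·4 + 1, so a_2 = 9
4 = 4·1 + 0, so a_3 = 4

[7; 3, 9, 4]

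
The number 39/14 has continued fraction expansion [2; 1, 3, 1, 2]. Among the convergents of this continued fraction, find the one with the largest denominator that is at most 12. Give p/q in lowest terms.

List convergents until the denominator exceeds the bound:
a_0 = 2: 2/1  (≤ bound)
a_1 = 1: 3/1  (≤ bound)
a_2 = 3: 11/4  (≤ bound)
a_3 = 1: 14/5  (≤ bound)
a_4 = 2: 39/14  (> 12, stop)

14/5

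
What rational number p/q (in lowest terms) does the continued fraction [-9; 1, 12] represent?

-105/13

Start with 12.
1 + 1/(12/1) = 1 + 1/12 = 13/12
-9 + 1/(13/12) = -9 + 12/13 = -105/13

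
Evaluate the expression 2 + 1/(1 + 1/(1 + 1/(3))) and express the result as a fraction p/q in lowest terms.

Start with 3.
1 + 1/(3/1) = 1 + 1/3 = 4/3
1 + 1/(4/3) = 1 + 3/4 = 7/4
2 + 1/(7/4) = 2 + 4/7 = 18/7

18/7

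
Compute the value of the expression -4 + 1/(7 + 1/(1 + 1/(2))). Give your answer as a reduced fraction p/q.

-89/23

Work from the innermost term outward:
Start with 2.
1 + 1/(2/1) = 1 + 1/2 = 3/2
7 + 1/(3/2) = 7 + 2/3 = 23/3
-4 + 1/(23/3) = -4 + 3/23 = -89/23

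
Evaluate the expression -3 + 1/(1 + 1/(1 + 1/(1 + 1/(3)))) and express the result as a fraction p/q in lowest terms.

Use the convergent recurrence hₖ = aₖ·hₖ₋₁ + hₖ₋₂ (and likewise for the denominators kₖ):
a_0 = -3: -3/1
a_1 = 1: -2/1
a_2 = 1: -5/2
a_3 = 1: -7/3
a_4 = 3: -26/11

-26/11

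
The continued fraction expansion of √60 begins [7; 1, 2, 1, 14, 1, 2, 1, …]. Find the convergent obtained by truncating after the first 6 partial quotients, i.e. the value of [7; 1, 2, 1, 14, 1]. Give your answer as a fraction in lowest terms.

488/63

Start with 1.
14 + 1/(1/1) = 14 + 1/1 = 15/1
1 + 1/(15/1) = 1 + 1/15 = 16/15
2 + 1/(16/15) = 2 + 15/16 = 47/16
1 + 1/(47/16) = 1 + 16/47 = 63/47
7 + 1/(63/47) = 7 + 47/63 = 488/63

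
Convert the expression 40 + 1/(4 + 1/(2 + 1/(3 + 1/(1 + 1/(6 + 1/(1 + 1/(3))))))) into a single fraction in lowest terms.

a_0 = 40: 40/1
a_1 = 4: 161/4
a_2 = 2: 362/9
a_3 = 3: 1247/31
a_4 = 1: 1609/40
a_5 = 6: 10901/271
a_6 = 1: 12510/311
a_7 = 3: 48431/1204

48431/1204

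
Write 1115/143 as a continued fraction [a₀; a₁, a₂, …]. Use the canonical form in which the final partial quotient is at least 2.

[7; 1, 3, 1, 13, 2]

Repeatedly divide and take the remainder:
1115 = 7·143 + 114, so a_0 = 7
143 = 1·114 + 29, so a_1 = 1
114 = 3·29 + 27, so a_2 = 3
29 = 1·27 + 2, so a_3 = 1
27 = 13·2 + 1, so a_4 = 13
2 = 2·1 + 0, so a_5 = 2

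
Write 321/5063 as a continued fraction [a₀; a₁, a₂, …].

Apply division with remainder until the remainder is 0:
321 = 0·5063 + 321, so a_0 = 0
5063 = 15·321 + 248, so a_1 = 15
321 = 1·248 + 73, so a_2 = 1
248 = 3·73 + 29, so a_3 = 3
73 = 2·29 + 15, so a_4 = 2
29 = 1·15 + 14, so a_5 = 1
15 = 1·14 + 1, so a_6 = 1
14 = 14·1 + 0, so a_7 = 14

[0; 15, 1, 3, 2, 1, 1, 14]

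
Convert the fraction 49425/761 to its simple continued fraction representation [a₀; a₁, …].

[64; 1, 18, 40]

49425 = 64·761 + 721, so a_0 = 64
761 = 1·721 + 40, so a_1 = 1
721 = 18·40 + 1, so a_2 = 18
40 = 40·1 + 0, so a_3 = 40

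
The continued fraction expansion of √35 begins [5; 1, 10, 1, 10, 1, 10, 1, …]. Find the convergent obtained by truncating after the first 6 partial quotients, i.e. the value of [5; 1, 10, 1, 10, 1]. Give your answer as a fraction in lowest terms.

a_0 = 5: 5/1
a_1 = 1: 6/1
a_2 = 10: 65/11
a_3 = 1: 71/12
a_4 = 10: 775/131
a_5 = 1: 846/143

846/143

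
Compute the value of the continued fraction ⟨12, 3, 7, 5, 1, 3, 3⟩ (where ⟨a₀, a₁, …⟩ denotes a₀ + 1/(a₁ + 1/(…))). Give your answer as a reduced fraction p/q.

Work from the innermost term outward:
Start with 3.
3 + 1/(3/1) = 3 + 1/3 = 10/3
1 + 1/(10/3) = 1 + 3/10 = 13/10
5 + 1/(13/10) = 5 + 10/13 = 75/13
7 + 1/(75/13) = 7 + 13/75 = 538/75
3 + 1/(538/75) = 3 + 75/538 = 1689/538
12 + 1/(1689/538) = 12 + 538/1689 = 20806/1689

20806/1689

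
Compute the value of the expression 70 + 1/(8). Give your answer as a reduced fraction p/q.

561/8

Work from the innermost term outward:
Start with 8.
70 + 1/(8/1) = 70 + 1/8 = 561/8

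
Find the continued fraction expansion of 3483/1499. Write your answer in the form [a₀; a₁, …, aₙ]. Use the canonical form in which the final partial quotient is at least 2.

[2; 3, 11, 44]

3483 = 2·1499 + 485, so a_0 = 2
1499 = 3·485 + 44, so a_1 = 3
485 = 11·44 + 1, so a_2 = 11
44 = 44·1 + 0, so a_3 = 44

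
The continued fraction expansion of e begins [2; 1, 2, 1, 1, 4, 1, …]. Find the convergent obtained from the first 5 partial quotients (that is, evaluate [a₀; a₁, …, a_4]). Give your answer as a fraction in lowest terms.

19/7

a_0 = 2: 2/1
a_1 = 1: 3/1
a_2 = 2: 8/3
a_3 = 1: 11/4
a_4 = 1: 19/7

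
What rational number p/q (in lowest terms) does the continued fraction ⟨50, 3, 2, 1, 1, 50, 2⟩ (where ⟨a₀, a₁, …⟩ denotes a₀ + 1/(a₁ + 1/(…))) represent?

Collapse the nested fraction from the inside out:
Start with 2.
50 + 1/(2/1) = 50 + 1/2 = 101/2
1 + 1/(101/2) = 1 + 2/101 = 103/101
1 + 1/(103/101) = 1 + 101/103 = 204/103
2 + 1/(204/103) = 2 + 103/204 = 511/204
3 + 1/(511/204) = 3 + 204/511 = 1737/511
50 + 1/(1737/511) = 50 + 511/1737 = 87361/1737

87361/1737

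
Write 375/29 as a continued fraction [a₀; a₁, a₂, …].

[12; 1, 13, 2]

Run the Euclidean algorithm, recording each quotient:
375 ÷ 29 → quotient 12, remainder 27
29 ÷ 27 → quotient 1, remainder 2
27 ÷ 2 → quotient 13, remainder 1
2 ÷ 1 → quotient 2, remainder 0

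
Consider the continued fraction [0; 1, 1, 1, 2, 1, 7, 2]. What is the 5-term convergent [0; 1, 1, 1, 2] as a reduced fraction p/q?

Starting at the tail and folding back:
Start with 2.
1 + 1/(2/1) = 1 + 1/2 = 3/2
1 + 1/(3/2) = 1 + 2/3 = 5/3
1 + 1/(5/3) = 1 + 3/5 = 8/5
0 + 1/(8/5) = 0 + 5/8 = 5/8

5/8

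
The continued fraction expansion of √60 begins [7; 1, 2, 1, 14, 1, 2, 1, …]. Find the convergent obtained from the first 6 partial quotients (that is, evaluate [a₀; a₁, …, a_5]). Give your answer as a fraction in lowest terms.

Collapse the nested fraction from the inside out:
Start with 1.
14 + 1/(1/1) = 14 + 1/1 = 15/1
1 + 1/(15/1) = 1 + 1/15 = 16/15
2 + 1/(16/15) = 2 + 15/16 = 47/16
1 + 1/(47/16) = 1 + 16/47 = 63/47
7 + 1/(63/47) = 7 + 47/63 = 488/63

488/63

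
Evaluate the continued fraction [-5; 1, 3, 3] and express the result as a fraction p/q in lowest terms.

-55/13

Work from the innermost term outward:
Start with 3.
3 + 1/(3/1) = 3 + 1/3 = 10/3
1 + 1/(10/3) = 1 + 3/10 = 13/10
-5 + 1/(13/10) = -5 + 10/13 = -55/13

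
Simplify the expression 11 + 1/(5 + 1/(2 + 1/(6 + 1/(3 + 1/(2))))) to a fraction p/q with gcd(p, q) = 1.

5804/519

a_0 = 11: 11/1
a_1 = 5: 56/5
a_2 = 2: 123/11
a_3 = 6: 794/71
a_4 = 3: 2505/224
a_5 = 2: 5804/519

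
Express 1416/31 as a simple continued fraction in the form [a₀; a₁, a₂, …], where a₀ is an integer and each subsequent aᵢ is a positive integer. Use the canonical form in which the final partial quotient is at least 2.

Apply division with remainder until the remainder is 0:
1416 = 45·31 + 21, so a_0 = 45
31 = 1·21 + 10, so a_1 = 1
21 = 2·10 + 1, so a_2 = 2
10 = 10·1 + 0, so a_3 = 10

[45; 1, 2, 10]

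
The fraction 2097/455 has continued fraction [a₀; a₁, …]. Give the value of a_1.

2097 = 4·455 + 277, so a_0 = 4
455 = 1·277 + 178, so a_1 = 1

1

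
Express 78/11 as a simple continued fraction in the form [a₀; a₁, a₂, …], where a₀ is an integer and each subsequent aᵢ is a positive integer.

Repeatedly divide and take the remainder:
78 = 7·11 + 1, so a_0 = 7
11 = 11·1 + 0, so a_1 = 11

[7; 11]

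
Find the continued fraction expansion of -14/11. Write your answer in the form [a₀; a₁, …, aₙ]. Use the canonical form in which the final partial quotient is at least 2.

-14 = -2·11 + 8, so a_0 = -2
11 = 1·8 + 3, so a_1 = 1
8 = 2·3 + 2, so a_2 = 2
3 = 1·2 + 1, so a_3 = 1
2 = 2·1 + 0, so a_4 = 2

[-2; 1, 2, 1, 2]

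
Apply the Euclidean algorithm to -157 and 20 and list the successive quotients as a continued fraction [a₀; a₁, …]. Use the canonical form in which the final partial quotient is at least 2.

Run the Euclidean algorithm, recording each quotient:
-157 = -8·20 + 3, so a_0 = -8
20 = 6·3 + 2, so a_1 = 6
3 = 1·2 + 1, so a_2 = 1
2 = 2·1 + 0, so a_3 = 2

[-8; 6, 1, 2]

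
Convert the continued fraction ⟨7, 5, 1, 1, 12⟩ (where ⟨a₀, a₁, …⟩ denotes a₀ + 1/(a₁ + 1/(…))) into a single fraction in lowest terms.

Collapse the nested fraction from the inside out:
Start with 12.
1 + 1/(12/1) = 1 + 1/12 = 13/12
1 + 1/(13/12) = 1 + 12/13 = 25/13
5 + 1/(25/13) = 5 + 13/25 = 138/25
7 + 1/(138/25) = 7 + 25/138 = 991/138

991/138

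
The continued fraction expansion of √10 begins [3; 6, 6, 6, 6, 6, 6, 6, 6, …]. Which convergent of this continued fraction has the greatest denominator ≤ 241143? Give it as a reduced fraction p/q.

168717/53353

List convergents until the denominator exceeds the bound:
a_0 = 3: 3/1  (≤ bound)
a_1 = 6: 19/6  (≤ bound)
a_2 = 6: 117/37  (≤ bound)
a_3 = 6: 721/228  (≤ bound)
a_4 = 6: 4443/1405  (≤ bound)
a_5 = 6: 27379/8658  (≤ bound)
a_6 = 6: 168717/53353  (≤ bound)
a_7 = 6: 1039681/328776  (> 241143, stop)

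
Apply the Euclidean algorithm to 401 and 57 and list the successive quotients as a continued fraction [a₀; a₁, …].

[7; 28, 2]

401 = 7·57 + 2, so a_0 = 7
57 = 28·2 + 1, so a_1 = 28
2 = 2·1 + 0, so a_2 = 2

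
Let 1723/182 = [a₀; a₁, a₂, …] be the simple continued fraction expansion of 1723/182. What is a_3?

⌊1723/182⌋ = 9, remainder 85
⌊182/85⌋ = 2, remainder 12
⌊85/12⌋ = 7, remainder 1
⌊12/1⌋ = 12, remainder 0

12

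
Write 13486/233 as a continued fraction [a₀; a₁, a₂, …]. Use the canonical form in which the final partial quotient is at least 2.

13486 ÷ 233 → quotient 57, remainder 205
233 ÷ 205 → quotient 1, remainder 28
205 ÷ 28 → quotient 7, remainder 9
28 ÷ 9 → quotient 3, remainder 1
9 ÷ 1 → quotient 9, remainder 0

[57; 1, 7, 3, 9]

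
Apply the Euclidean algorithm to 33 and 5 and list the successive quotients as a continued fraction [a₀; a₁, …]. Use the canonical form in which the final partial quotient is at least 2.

[6; 1, 1, 2]

Apply division with remainder until the remainder is 0:
⌊33/5⌋ = 6, remainder 3
⌊5/3⌋ = 1, remainder 2
⌊3/2⌋ = 1, remainder 1
⌊2/1⌋ = 2, remainder 0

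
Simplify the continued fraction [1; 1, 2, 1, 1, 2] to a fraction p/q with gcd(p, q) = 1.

Starting at the tail and folding back:
Start with 2.
1 + 1/(2/1) = 1 + 1/2 = 3/2
1 + 1/(3/2) = 1 + 2/3 = 5/3
2 + 1/(5/3) = 2 + 3/5 = 13/5
1 + 1/(13/5) = 1 + 5/13 = 18/13
1 + 1/(18/13) = 1 + 13/18 = 31/18

31/18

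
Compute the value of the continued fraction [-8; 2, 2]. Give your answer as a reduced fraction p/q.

-38/5

Start with 2.
2 + 1/(2/1) = 2 + 1/2 = 5/2
-8 + 1/(5/2) = -8 + 2/5 = -38/5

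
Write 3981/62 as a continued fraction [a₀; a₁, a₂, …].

3981 ÷ 62 → quotient 64, remainder 13
62 ÷ 13 → quotient 4, remainder 10
13 ÷ 10 → quotient 1, remainder 3
10 ÷ 3 → quotient 3, remainder 1
3 ÷ 1 → quotient 3, remainder 0

[64; 4, 1, 3, 3]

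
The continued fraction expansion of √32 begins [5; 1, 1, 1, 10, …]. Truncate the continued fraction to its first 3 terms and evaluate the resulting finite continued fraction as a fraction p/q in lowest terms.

11/2

Start with 1.
1 + 1/(1/1) = 1 + 1/1 = 2/1
5 + 1/(2/1) = 5 + 1/2 = 11/2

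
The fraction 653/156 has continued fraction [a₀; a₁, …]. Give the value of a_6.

Run the Euclidean algorithm, recording each quotient:
653 ÷ 156 → quotient 4, remainder 29
156 ÷ 29 → quotient 5, remainder 11
29 ÷ 11 → quotient 2, remainder 7
11 ÷ 7 → quotient 1, remainder 4
7 ÷ 4 → quotient 1, remainder 3
4 ÷ 3 → quotient 1, remainder 1
3 ÷ 1 → quotient 3, remainder 0

3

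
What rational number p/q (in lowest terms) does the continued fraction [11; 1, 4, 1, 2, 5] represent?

1076/91

Work from the innermost term outward:
Start with 5.
2 + 1/(5/1) = 2 + 1/5 = 11/5
1 + 1/(11/5) = 1 + 5/11 = 16/11
4 + 1/(16/11) = 4 + 11/16 = 75/16
1 + 1/(75/16) = 1 + 16/75 = 91/75
11 + 1/(91/75) = 11 + 75/91 = 1076/91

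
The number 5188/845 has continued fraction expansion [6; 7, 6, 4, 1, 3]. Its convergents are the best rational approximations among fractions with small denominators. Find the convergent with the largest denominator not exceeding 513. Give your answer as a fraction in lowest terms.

List convergents until the denominator exceeds the bound:
a_0 = 6: 6/1  (≤ bound)
a_1 = 7: 43/7  (≤ bound)
a_2 = 6: 264/43  (≤ bound)
a_3 = 4: 1099/179  (≤ bound)
a_4 = 1: 1363/222  (≤ bound)
a_5 = 3: 5188/845  (> 513, stop)

1363/222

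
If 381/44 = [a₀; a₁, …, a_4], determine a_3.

1

381 ÷ 44 → quotient 8, remainder 29
44 ÷ 29 → quotient 1, remainder 15
29 ÷ 15 → quotient 1, remainder 14
15 ÷ 14 → quotient 1, remainder 1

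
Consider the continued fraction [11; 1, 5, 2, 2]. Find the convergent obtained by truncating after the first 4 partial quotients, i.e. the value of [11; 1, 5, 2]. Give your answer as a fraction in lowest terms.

154/13

Start with 2.
5 + 1/(2/1) = 5 + 1/2 = 11/2
1 + 1/(11/2) = 1 + 2/11 = 13/11
11 + 1/(13/11) = 11 + 11/13 = 154/13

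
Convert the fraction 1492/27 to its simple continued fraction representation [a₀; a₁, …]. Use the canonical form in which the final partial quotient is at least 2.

[55; 3, 1, 6]

1492 ÷ 27 → quotient 55, remainder 7
27 ÷ 7 → quotient 3, remainder 6
7 ÷ 6 → quotient 1, remainder 1
6 ÷ 1 → quotient 6, remainder 0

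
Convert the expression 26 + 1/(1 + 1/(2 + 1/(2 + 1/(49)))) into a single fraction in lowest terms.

Collapse the nested fraction from the inside out:
Start with 49.
2 + 1/(49/1) = 2 + 1/49 = 99/49
2 + 1/(99/49) = 2 + 49/99 = 247/99
1 + 1/(247/99) = 1 + 99/247 = 346/247
26 + 1/(346/247) = 26 + 247/346 = 9243/346

9243/346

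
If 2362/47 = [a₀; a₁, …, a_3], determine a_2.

⌊2362/47⌋ = 50, remainder 12
⌊47/12⌋ = 3, remainder 11
⌊12/11⌋ = 1, remainder 1

1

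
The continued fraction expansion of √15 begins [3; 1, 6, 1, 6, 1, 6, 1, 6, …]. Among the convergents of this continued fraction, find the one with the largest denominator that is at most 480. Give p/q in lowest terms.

1677/433

a_0 = 3: 3/1  (≤ bound)
a_1 = 1: 4/1  (≤ bound)
a_2 = 6: 27/7  (≤ bound)
a_3 = 1: 31/8  (≤ bound)
a_4 = 6: 213/55  (≤ bound)
a_5 = 1: 244/63  (≤ bound)
a_6 = 6: 1677/433  (≤ bound)
a_7 = 1: 1921/496  (> 480, stop)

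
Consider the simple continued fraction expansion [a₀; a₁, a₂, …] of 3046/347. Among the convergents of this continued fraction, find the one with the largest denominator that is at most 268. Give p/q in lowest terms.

79/9

List convergents until the denominator exceeds the bound:
a_0 = 8: 8/1  (≤ bound)
a_1 = 1: 9/1  (≤ bound)
a_2 = 3: 35/4  (≤ bound)
a_3 = 1: 44/5  (≤ bound)
a_4 = 1: 79/9  (≤ bound)
a_5 = 38: 3046/347  (> 268, stop)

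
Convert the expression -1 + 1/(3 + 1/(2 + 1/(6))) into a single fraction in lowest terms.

-32/45

a_0 = -1: -1/1
a_1 = 3: -2/3
a_2 = 2: -5/7
a_3 = 6: -32/45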